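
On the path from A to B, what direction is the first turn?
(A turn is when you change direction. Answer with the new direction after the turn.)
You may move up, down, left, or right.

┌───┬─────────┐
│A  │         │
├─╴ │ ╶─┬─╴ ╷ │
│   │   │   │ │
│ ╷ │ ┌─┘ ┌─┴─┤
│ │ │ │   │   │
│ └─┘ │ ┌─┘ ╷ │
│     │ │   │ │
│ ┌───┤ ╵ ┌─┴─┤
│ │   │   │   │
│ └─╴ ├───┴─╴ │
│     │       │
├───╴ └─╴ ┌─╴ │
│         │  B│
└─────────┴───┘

Directions: right, down, left, down, down, down, down, right, right, down, right, right, up, right, right, down
First turn direction: down

Solution:

┌───┬─────────┐
│A ↓│         │
├─╴ │ ╶─┬─╴ ╷ │
│↓ ↲│   │   │ │
│ ╷ │ ┌─┘ ┌─┴─┤
│↓│ │ │   │   │
│ └─┘ │ ┌─┘ ╷ │
│↓    │ │   │ │
│ ┌───┤ ╵ ┌─┴─┤
│↓│   │   │   │
│ └─╴ ├───┴─╴ │
│↳ → ↓│  ↱ → ↓│
├───╴ └─╴ ┌─╴ │
│    ↳ → ↑│  B│
└─────────┴───┘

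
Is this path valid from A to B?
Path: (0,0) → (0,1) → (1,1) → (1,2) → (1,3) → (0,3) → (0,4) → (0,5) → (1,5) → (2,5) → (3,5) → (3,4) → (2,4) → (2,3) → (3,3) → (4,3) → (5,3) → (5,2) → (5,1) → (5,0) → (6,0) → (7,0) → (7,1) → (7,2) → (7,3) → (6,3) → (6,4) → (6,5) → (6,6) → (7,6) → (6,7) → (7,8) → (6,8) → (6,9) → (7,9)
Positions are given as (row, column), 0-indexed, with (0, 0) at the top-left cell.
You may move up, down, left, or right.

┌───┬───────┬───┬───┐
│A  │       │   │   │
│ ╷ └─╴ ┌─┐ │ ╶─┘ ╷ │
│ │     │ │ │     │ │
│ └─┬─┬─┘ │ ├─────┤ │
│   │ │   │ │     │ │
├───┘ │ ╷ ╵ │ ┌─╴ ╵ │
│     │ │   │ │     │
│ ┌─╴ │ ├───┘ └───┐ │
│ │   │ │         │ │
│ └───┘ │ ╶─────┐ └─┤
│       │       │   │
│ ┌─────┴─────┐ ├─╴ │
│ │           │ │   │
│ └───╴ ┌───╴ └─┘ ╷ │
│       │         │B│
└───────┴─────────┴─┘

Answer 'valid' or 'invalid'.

Checking path validity:
Result: Invalid move at step 30: cannot move from (7, 6) to (6, 7).

invalid

Correct solution:

┌───┬───────┬───┬───┐
│A ↓│  ↱ → ↓│   │   │
│ ╷ └─╴ ┌─┐ │ ╶─┘ ╷ │
│ │↳ → ↑│ │↓│     │ │
│ └─┬─┬─┘ │ ├─────┤ │
│   │ │↓ ↰│↓│     │ │
├───┘ │ ╷ ╵ │ ┌─╴ ╵ │
│     │↓│↑ ↲│ │     │
│ ┌─╴ │ ├───┘ └───┐ │
│ │   │↓│         │ │
│ └───┘ │ ╶─────┐ └─┤
│↓ ← ← ↲│       │   │
│ ┌─────┴─────┐ ├─╴ │
│↓│    ↱ → → ↓│ │↱ ↓│
│ └───╴ ┌───╴ └─┘ ╷ │
│↳ → → ↑│    ↳ → ↑│B│
└───────┴─────────┴─┘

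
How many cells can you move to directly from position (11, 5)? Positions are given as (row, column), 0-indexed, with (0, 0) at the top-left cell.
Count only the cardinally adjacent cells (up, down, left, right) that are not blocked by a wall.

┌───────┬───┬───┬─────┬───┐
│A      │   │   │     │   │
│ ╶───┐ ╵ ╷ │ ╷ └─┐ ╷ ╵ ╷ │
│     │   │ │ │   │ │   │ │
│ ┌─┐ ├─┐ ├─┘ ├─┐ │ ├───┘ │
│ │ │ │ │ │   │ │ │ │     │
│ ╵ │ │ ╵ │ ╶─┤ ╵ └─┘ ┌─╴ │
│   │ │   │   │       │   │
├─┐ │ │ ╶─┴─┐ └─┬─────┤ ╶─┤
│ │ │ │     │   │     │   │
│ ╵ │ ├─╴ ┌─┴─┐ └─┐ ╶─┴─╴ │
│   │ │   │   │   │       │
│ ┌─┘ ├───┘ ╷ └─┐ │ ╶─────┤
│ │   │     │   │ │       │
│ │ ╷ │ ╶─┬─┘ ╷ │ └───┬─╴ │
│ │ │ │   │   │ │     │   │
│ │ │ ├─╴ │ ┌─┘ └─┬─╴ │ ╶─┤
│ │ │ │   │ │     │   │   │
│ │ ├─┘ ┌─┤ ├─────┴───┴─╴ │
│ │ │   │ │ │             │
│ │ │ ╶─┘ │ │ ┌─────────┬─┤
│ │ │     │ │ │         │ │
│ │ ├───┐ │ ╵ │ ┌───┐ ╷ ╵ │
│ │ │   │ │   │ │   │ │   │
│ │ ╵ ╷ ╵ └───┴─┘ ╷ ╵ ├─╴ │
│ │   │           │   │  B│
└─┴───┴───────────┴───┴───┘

Checking passable neighbors of (11, 5):
Neighbors: (10, 5), (11, 6)
Count: 2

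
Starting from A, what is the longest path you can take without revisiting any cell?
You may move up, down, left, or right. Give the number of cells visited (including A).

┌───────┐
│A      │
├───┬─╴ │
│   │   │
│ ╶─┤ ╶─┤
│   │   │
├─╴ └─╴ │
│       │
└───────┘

Finding longest simple path using DFS:
Start: (0, 0)
Longest path visits 15 cells
Path: A → right → right → right → down → left → down → right → down → left → left → up → left → up → right

Solution:

┌───────┐
│A → → ↓│
├───┬─╴ │
│↱ B│↓ ↲│
│ ╶─┤ ╶─┤
│↑ ↰│↳ ↓│
├─╴ └─╴ │
│  ↑ ← ↲│
└───────┘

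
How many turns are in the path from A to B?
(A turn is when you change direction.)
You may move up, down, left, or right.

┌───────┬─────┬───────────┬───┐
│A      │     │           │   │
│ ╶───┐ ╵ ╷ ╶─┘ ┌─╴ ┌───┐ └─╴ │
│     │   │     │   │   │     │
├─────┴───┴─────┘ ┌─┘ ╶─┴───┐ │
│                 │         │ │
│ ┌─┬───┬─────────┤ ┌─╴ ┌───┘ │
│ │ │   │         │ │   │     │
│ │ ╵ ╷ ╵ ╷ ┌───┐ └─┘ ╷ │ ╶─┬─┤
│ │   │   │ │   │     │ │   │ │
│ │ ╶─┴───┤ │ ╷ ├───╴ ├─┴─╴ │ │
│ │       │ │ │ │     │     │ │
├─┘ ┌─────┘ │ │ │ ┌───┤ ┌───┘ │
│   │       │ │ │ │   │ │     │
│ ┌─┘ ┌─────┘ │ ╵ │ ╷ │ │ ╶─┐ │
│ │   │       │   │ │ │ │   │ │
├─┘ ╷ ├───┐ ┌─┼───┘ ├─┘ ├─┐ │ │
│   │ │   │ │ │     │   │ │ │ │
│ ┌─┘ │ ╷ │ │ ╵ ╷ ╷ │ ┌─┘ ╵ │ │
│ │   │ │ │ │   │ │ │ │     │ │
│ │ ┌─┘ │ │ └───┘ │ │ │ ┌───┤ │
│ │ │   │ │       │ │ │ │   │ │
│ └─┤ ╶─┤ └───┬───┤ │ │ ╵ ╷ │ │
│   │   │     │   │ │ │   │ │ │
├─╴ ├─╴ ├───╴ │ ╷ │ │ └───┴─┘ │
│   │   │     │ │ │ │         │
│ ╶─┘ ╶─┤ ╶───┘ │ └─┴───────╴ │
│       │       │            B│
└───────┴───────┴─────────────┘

Directions: right, right, right, down, right, up, right, down, right, right, up, right, right, right, right, right, down, right, right, down, down, left, left, down, right, down, left, left, down, down, down, left, down, down, down, down, right, right, right, right, down
Number of turns: 21

Solution:

┌───────┬─────┬───────────┬───┐
│A → → ↓│↱ ↓  │↱ → → → → ↓│   │
│ ╶───┐ ╵ ╷ ╶─┘ ┌─╴ ┌───┐ └─╴ │
│     │↳ ↑│↳ → ↑│   │   │↳ → ↓│
├─────┴───┴─────┘ ┌─┘ ╶─┴───┐ │
│                 │         │↓│
│ ┌─┬───┬─────────┤ ┌─╴ ┌───┘ │
│ │ │   │         │ │   │↓ ← ↲│
│ │ ╵ ╷ ╵ ╷ ┌───┐ └─┘ ╷ │ ╶─┬─┤
│ │   │   │ │   │     │ │↳ ↓│ │
│ │ ╶─┴───┤ │ ╷ ├───╴ ├─┴─╴ │ │
│ │       │ │ │ │     │↓ ← ↲│ │
├─┘ ┌─────┘ │ │ │ ┌───┤ ┌───┘ │
│   │       │ │ │ │   │↓│     │
│ ┌─┘ ┌─────┘ │ ╵ │ ╷ │ │ ╶─┐ │
│ │   │       │   │ │ │↓│   │ │
├─┘ ╷ ├───┐ ┌─┼───┘ ├─┘ ├─┐ │ │
│   │ │   │ │ │     │↓ ↲│ │ │ │
│ ┌─┘ │ ╷ │ │ ╵ ╷ ╷ │ ┌─┘ ╵ │ │
│ │   │ │ │ │   │ │ │↓│     │ │
│ │ ┌─┘ │ │ └───┘ │ │ │ ┌───┤ │
│ │ │   │ │       │ │↓│ │   │ │
│ └─┤ ╶─┤ └───┬───┤ │ │ ╵ ╷ │ │
│   │   │     │   │ │↓│   │ │ │
├─╴ ├─╴ ├───╴ │ ╷ │ │ └───┴─┘ │
│   │   │     │ │ │ │↳ → → → ↓│
│ ╶─┘ ╶─┤ ╶───┘ │ └─┴───────╴ │
│       │       │            B│
└───────┴───────┴─────────────┘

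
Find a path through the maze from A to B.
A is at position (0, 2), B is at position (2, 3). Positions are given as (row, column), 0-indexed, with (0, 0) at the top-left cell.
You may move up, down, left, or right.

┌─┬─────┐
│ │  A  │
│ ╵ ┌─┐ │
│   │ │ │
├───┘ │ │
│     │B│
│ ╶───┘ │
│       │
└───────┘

Finding the shortest path from (0, 2) to (2, 3):
Path length: 3 steps
Directions: right → down → down

Solution:

┌─┬─────┐
│ │  A ↓│
│ ╵ ┌─┐ │
│   │ │↓│
├───┘ │ │
│     │B│
│ ╶───┘ │
│       │
└───────┘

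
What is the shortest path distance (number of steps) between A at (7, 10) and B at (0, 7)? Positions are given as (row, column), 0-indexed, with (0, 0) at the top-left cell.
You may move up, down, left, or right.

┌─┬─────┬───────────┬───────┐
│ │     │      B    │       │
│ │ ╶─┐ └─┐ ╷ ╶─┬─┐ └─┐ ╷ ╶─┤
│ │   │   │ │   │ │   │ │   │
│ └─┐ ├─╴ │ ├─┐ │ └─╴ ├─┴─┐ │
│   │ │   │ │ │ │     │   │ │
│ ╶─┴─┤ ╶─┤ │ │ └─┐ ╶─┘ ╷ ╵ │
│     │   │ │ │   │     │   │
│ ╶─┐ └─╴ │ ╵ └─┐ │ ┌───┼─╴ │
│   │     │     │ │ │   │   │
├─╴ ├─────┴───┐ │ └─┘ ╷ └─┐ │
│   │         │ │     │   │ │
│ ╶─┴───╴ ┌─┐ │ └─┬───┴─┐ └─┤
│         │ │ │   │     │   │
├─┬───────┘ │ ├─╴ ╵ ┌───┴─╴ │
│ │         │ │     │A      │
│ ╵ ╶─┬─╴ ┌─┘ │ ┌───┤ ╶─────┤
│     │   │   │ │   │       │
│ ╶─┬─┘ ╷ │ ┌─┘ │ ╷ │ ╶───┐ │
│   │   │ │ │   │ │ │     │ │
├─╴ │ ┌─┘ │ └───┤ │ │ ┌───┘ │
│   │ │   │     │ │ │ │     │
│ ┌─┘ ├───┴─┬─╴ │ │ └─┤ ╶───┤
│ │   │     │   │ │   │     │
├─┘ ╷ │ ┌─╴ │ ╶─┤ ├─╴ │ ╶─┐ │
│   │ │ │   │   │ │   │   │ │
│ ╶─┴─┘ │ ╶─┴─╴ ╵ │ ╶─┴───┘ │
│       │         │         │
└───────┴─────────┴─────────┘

Finding path from (7, 10) to (0, 7):
Path: (7,10) → (7,11) → (7,12) → (7,13) → (6,13) → (6,12) → (5,12) → (5,11) → (4,11) → (4,10) → (5,10) → (5,9) → (5,8) → (4,8) → (3,8) → (3,7) → (2,7) → (1,7) → (1,6) → (0,6) → (0,7)
Distance: 20 steps

Solution:

┌─┬─────┬───────────┬───────┐
│ │     │    ↱ B    │       │
│ │ ╶─┐ └─┐ ╷ ╶─┬─┐ └─┐ ╷ ╶─┤
│ │   │   │ │↑ ↰│ │   │ │   │
│ └─┐ ├─╴ │ ├─┐ │ └─╴ ├─┴─┐ │
│   │ │   │ │ │↑│     │   │ │
│ ╶─┴─┤ ╶─┤ │ │ └─┐ ╶─┘ ╷ ╵ │
│     │   │ │ │↑ ↰│     │   │
│ ╶─┐ └─╴ │ ╵ └─┐ │ ┌───┼─╴ │
│   │     │     │↑│ │↓ ↰│   │
├─╴ ├─────┴───┐ │ └─┘ ╷ └─┐ │
│   │         │ │↑ ← ↲│↑ ↰│ │
│ ╶─┴───╴ ┌─┐ │ └─┬───┴─┐ └─┤
│         │ │ │   │     │↑ ↰│
├─┬───────┘ │ ├─╴ ╵ ┌───┴─╴ │
│ │         │ │     │A → → ↑│
│ ╵ ╶─┬─╴ ┌─┘ │ ┌───┤ ╶─────┤
│     │   │   │ │   │       │
│ ╶─┬─┘ ╷ │ ┌─┘ │ ╷ │ ╶───┐ │
│   │   │ │ │   │ │ │     │ │
├─╴ │ ┌─┘ │ └───┤ │ │ ┌───┘ │
│   │ │   │     │ │ │ │     │
│ ┌─┘ ├───┴─┬─╴ │ │ └─┤ ╶───┤
│ │   │     │   │ │   │     │
├─┘ ╷ │ ┌─╴ │ ╶─┤ ├─╴ │ ╶─┐ │
│   │ │ │   │   │ │   │   │ │
│ ╶─┴─┘ │ ╶─┴─╴ ╵ │ ╶─┴───┘ │
│       │         │         │
└───────┴─────────┴─────────┘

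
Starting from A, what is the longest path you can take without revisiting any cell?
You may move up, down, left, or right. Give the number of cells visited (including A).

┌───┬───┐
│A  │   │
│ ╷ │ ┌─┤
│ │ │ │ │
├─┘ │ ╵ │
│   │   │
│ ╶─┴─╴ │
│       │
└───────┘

Finding longest simple path using DFS:
Start: (0, 0)
Longest path visits 14 cells
Path: A → right → down → down → left → down → right → right → right → up → left → up → up → right

Solution:

┌───┬───┐
│A ↓│↱ B│
│ ╷ │ ┌─┤
│ │↓│↑│ │
├─┘ │ ╵ │
│↓ ↲│↑ ↰│
│ ╶─┴─╴ │
│↳ → → ↑│
└───────┘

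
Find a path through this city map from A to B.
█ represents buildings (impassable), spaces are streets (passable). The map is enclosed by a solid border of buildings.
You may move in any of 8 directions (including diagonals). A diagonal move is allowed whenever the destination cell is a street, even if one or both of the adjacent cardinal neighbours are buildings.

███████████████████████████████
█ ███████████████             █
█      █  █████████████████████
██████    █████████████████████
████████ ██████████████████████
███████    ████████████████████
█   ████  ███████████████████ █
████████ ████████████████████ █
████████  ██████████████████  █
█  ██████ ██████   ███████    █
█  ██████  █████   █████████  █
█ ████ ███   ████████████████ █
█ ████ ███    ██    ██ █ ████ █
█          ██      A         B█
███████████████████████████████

Finding the shortest path from A to B:
Movement: 8-directional
Path length: 10 steps
Directions: right → right → right → right → right → right → right → right → right → right

Solution:

███████████████████████████████
█ ███████████████             █
█      █  █████████████████████
██████    █████████████████████
████████ ██████████████████████
███████    ████████████████████
█   ████  ███████████████████ █
████████ ████████████████████ █
████████  ██████████████████  █
█  ██████ ██████   ███████    █
█  ██████  █████   █████████  █
█ ████ ███   ████████████████ █
█ ████ ███    ██    ██ █ ████ █
█          ██      A→→→→→→→→→B█
███████████████████████████████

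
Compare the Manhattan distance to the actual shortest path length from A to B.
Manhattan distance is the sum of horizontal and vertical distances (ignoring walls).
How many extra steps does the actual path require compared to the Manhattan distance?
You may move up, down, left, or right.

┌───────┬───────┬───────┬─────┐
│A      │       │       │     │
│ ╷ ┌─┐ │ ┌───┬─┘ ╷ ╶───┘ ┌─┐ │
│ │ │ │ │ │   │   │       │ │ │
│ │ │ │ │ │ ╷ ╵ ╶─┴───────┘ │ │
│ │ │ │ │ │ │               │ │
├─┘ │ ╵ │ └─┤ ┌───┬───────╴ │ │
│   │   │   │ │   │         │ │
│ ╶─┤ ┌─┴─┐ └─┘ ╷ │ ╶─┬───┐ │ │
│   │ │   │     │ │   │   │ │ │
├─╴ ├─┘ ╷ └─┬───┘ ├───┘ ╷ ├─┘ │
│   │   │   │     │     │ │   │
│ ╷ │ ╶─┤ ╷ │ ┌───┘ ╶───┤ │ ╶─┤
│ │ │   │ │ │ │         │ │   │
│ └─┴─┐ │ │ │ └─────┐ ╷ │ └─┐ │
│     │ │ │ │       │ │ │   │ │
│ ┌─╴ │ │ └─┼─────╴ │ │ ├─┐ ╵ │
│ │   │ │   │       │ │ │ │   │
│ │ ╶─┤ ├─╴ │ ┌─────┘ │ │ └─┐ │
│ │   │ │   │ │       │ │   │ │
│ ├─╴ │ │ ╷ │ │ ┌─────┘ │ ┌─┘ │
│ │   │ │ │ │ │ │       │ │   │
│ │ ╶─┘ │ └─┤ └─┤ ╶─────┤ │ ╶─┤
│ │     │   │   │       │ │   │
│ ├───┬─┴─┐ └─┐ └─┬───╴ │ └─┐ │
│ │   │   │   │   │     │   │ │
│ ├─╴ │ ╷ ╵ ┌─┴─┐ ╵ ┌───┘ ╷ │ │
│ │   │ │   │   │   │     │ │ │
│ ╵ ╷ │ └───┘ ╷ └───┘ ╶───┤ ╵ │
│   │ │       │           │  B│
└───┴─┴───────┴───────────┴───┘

Manhattan distance: |14 - 0| + |14 - 0| = 28
Actual path length: 66
Extra steps: 66 - 28 = 38

Solution:

┌───────┬───────┬───────┬─────┐
│A ↓    │       │       │     │
│ ╷ ┌─┐ │ ┌───┬─┘ ╷ ╶───┘ ┌─┐ │
│ │↓│ │ │ │   │   │       │ │ │
│ │ │ │ │ │ ╷ ╵ ╶─┴───────┘ │ │
│ │↓│ │ │ │ │               │ │
├─┘ │ ╵ │ └─┤ ┌───┬───────╴ │ │
│↓ ↲│   │   │ │   │         │ │
│ ╶─┤ ┌─┴─┐ └─┘ ╷ │ ╶─┬───┐ │ │
│↳ ↓│ │↱ ↓│     │ │   │   │ │ │
├─╴ ├─┘ ╷ └─┬───┘ ├───┘ ╷ ├─┘ │
│↓ ↲│↱ ↑│↓  │     │     │ │   │
│ ╷ │ ╶─┤ ╷ │ ┌───┘ ╶───┤ │ ╶─┤
│↓│ │↑ ↰│↓│ │ │         │ │   │
│ └─┴─┐ │ │ │ └─────┐ ╷ │ └─┐ │
│↳ → ↓│↑│↓│ │       │ │ │   │ │
│ ┌─╴ │ │ └─┼─────╴ │ │ ├─┐ ╵ │
│ │↓ ↲│↑│↳ ↓│       │ │ │ │   │
│ │ ╶─┤ ├─╴ │ ┌─────┘ │ │ └─┐ │
│ │↳ ↓│↑│↓ ↲│ │       │ │   │ │
│ ├─╴ │ │ ╷ │ │ ┌─────┘ │ ┌─┘ │
│ │↓ ↲│↑│↓│ │ │ │       │ │   │
│ │ ╶─┘ │ └─┤ └─┤ ╶─────┤ │ ╶─┤
│ │↳ → ↑│↳ ↓│   │       │ │   │
│ ├───┬─┴─┐ └─┐ └─┬───╴ │ └─┐ │
│ │   │↓ ↰│↓  │   │     │↱ ↓│ │
│ ├─╴ │ ╷ ╵ ┌─┴─┐ ╵ ┌───┘ ╷ │ │
│ │   │↓│↑ ↲│↱ ↓│   │↱ → ↑│↓│ │
│ ╵ ╷ │ └───┘ ╷ └───┘ ╶───┤ ╵ │
│   │ │↳ → → ↑│↳ → → ↑    │↳ B│
└───┴─┴───────┴───────────┴───┘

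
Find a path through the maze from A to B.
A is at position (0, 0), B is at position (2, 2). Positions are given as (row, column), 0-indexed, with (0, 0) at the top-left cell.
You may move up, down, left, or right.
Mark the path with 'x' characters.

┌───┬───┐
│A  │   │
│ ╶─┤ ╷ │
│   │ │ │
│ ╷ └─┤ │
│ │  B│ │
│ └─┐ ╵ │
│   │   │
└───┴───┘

Finding the shortest path from (0, 0) to (2, 2):
Path length: 4 steps
Directions: down → right → down → right

Solution:

┌───┬───┐
│A  │   │
│ ╶─┤ ╷ │
│x x│ │ │
│ ╷ └─┤ │
│ │x B│ │
│ └─┐ ╵ │
│   │   │
└───┴───┘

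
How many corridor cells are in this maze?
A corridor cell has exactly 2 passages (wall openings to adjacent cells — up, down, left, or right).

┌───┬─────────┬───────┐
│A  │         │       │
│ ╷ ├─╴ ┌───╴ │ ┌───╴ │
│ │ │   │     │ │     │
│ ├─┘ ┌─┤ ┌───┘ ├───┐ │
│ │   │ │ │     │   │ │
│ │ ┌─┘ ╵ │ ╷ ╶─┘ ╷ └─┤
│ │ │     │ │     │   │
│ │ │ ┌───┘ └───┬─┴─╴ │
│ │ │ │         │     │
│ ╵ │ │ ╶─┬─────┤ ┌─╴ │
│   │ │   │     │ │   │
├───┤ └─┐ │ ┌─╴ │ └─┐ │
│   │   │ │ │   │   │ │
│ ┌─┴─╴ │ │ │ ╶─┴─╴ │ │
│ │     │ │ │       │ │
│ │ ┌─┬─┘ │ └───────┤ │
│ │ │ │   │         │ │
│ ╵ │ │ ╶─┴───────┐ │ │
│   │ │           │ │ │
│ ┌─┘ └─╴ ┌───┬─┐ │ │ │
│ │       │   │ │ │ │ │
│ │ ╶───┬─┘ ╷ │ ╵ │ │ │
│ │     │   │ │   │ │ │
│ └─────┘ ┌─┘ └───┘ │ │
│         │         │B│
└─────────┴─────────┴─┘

Counting cells with exactly 2 passages:
Total corridor cells: 119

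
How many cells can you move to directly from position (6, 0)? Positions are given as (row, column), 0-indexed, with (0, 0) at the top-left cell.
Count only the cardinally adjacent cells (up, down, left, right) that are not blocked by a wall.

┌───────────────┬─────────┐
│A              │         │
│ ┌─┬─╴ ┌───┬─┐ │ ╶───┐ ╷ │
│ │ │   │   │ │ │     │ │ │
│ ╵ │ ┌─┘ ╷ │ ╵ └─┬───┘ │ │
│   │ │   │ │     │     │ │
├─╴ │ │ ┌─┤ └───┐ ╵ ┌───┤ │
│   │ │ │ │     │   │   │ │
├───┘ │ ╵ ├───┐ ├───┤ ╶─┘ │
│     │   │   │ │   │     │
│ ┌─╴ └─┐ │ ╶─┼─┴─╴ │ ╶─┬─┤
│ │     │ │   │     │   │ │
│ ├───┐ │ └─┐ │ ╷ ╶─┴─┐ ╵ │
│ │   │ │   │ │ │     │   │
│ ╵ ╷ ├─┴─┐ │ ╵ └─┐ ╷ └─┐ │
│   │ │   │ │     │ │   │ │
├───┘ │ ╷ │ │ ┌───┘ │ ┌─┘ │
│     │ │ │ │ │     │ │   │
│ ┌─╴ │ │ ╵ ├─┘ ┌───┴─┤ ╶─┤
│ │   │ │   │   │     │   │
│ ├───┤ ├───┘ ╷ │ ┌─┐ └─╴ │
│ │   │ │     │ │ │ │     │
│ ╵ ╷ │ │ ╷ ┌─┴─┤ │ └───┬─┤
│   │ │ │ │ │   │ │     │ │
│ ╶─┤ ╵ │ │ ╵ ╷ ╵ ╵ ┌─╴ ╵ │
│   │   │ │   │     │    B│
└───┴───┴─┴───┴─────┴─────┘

Checking passable neighbors of (6, 0):
Neighbors: (5, 0), (7, 0)
Count: 2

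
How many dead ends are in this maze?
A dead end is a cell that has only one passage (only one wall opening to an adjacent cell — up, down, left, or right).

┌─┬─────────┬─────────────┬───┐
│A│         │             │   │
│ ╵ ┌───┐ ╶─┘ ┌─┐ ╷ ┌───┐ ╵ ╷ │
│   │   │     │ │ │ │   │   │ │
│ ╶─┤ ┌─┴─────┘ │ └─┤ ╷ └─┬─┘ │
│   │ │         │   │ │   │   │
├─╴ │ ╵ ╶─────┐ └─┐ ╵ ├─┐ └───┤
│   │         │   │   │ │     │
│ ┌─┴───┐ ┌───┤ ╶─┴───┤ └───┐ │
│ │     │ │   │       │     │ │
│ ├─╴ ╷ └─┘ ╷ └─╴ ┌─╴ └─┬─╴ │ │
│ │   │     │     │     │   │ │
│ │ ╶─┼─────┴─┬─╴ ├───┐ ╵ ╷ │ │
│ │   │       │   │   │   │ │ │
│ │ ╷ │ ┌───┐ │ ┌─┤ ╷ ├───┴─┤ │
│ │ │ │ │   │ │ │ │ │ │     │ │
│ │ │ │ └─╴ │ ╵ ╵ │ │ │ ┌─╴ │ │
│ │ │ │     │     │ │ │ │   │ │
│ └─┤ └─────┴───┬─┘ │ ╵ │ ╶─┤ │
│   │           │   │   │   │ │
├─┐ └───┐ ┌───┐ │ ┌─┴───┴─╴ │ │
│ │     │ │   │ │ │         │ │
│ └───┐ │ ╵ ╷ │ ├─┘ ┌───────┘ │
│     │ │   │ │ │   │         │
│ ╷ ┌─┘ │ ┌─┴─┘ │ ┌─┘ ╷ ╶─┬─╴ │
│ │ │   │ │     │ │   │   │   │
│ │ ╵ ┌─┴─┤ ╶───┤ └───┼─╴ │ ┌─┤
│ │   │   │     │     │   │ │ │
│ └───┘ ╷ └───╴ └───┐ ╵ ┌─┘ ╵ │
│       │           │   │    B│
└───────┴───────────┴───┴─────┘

Checking each cell for number of passages:

Dead ends found at positions:
  (0, 0)
  (0, 5)
  (1, 3)
  (1, 7)
  (1, 9)
  (2, 13)
  (3, 6)
  (3, 8)
  (3, 11)
  (4, 1)
  (4, 4)
  (5, 9)
  (6, 13)
  (7, 4)
  (7, 8)
  (8, 1)
  (10, 0)
  (10, 8)
  (11, 2)
  (11, 6)
  (12, 4)
  (12, 9)
  (13, 14)
  (14, 9)
  (14, 12)
Total dead ends: 25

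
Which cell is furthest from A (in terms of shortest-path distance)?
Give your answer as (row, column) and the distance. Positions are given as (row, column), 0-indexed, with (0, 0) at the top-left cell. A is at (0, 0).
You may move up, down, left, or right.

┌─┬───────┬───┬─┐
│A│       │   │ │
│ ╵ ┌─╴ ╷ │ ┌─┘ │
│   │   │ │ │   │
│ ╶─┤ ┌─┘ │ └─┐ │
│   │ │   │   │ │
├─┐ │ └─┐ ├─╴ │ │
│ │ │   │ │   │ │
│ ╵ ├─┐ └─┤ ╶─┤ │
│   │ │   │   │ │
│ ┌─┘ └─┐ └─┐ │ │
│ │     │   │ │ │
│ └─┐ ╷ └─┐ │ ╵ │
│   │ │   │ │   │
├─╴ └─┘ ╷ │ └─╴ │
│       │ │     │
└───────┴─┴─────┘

Computing BFS distances from A to all cells:
Furthest cell: (0, 6)
Distance: 30 steps

Path from A to the furthest cell:

┌─┬───────┬───┬─┐
│A│↱ → ↓  │↱ B│ │
│ ╵ ┌─╴ ╷ │ ┌─┘ │
│↳ ↑│↓ ↲│ │↑│   │
│ ╶─┤ ┌─┘ │ └─┐ │
│   │↓│   │↑ ↰│ │
├─┐ │ └─┐ ├─╴ │ │
│ │ │↳ ↓│ │↱ ↑│ │
│ ╵ ├─┐ └─┤ ╶─┤ │
│   │ │↳ ↓│↑ ↰│ │
│ ┌─┘ └─┐ └─┐ │ │
│ │     │↳ ↓│↑│ │
│ └─┐ ╷ └─┐ │ ╵ │
│   │ │   │↓│↑ ↰│
├─╴ └─┘ ╷ │ └─╴ │
│       │ │↳ → ↑│
└───────┴─┴─────┘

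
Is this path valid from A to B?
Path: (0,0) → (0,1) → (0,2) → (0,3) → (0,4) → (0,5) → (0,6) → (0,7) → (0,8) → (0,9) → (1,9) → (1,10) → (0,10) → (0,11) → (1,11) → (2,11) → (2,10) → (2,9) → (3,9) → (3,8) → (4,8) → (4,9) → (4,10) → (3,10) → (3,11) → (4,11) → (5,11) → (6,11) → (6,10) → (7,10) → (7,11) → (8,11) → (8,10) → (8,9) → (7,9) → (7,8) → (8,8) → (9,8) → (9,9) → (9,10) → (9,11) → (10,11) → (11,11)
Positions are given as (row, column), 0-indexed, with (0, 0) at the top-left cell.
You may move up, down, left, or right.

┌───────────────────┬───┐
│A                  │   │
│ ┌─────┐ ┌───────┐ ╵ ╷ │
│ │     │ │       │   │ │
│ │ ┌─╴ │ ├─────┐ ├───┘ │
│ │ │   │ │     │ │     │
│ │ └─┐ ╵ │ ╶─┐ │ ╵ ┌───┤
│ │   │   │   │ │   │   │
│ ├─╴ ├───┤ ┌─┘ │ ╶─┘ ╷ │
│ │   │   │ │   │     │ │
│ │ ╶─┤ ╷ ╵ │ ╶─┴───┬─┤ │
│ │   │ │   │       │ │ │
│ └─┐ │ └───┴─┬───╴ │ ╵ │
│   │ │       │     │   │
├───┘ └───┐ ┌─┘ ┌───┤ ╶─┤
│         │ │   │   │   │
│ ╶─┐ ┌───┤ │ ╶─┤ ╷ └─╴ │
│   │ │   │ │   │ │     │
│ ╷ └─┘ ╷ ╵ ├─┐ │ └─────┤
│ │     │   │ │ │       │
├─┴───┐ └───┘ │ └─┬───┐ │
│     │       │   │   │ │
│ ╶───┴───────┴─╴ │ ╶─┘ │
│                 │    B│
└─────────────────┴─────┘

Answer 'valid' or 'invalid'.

Checking path validity:
Result: All consecutive moves are passable.

valid

Correct solution:

┌───────────────────┬───┐
│A → → → → → → → → ↓│↱ ↓│
│ ┌─────┐ ┌───────┐ ╵ ╷ │
│ │     │ │       │↳ ↑│↓│
│ │ ┌─╴ │ ├─────┐ ├───┘ │
│ │ │   │ │     │ │↓ ← ↲│
│ │ └─┐ ╵ │ ╶─┐ │ ╵ ┌───┤
│ │   │   │   │ │↓ ↲│↱ ↓│
│ ├─╴ ├───┤ ┌─┘ │ ╶─┘ ╷ │
│ │   │   │ │   │↳ → ↑│↓│
│ │ ╶─┤ ╷ ╵ │ ╶─┴───┬─┤ │
│ │   │ │   │       │ │↓│
│ └─┐ │ └───┴─┬───╴ │ ╵ │
│   │ │       │     │↓ ↲│
├───┘ └───┐ ┌─┘ ┌───┤ ╶─┤
│         │ │   │↓ ↰│↳ ↓│
│ ╶─┐ ┌───┤ │ ╶─┤ ╷ └─╴ │
│   │ │   │ │   │↓│↑ ← ↲│
│ ╷ └─┘ ╷ ╵ ├─┐ │ └─────┤
│ │     │   │ │ │↳ → → ↓│
├─┴───┐ └───┘ │ └─┬───┐ │
│     │       │   │   │↓│
│ ╶───┴───────┴─╴ │ ╶─┘ │
│                 │    B│
└─────────────────┴─────┘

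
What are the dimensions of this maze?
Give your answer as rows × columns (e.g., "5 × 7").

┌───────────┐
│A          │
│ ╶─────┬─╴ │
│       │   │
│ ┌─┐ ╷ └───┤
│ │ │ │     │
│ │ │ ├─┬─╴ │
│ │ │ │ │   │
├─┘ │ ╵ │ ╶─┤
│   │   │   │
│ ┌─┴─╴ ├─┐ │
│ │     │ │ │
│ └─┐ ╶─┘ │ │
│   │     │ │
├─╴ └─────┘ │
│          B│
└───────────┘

Counting the maze dimensions:
Rows (vertical): 8
Columns (horizontal): 6
Dimensions: 8 × 6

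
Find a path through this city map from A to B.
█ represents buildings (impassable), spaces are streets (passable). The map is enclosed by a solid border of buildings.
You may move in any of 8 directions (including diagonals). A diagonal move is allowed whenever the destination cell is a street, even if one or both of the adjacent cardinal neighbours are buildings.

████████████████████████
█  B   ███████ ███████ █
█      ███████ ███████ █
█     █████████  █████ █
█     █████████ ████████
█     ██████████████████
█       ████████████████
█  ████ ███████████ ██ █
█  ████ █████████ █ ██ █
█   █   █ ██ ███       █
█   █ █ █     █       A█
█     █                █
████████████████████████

Finding the shortest path from A to B:
Movement: 8-directional
Path length: 24 steps
Directions: left → left → left → left → left → left → left → down-left → left → left → left → left → left → left → up-left → up → up → up → up-left → up-left → up → up → up-left → up-left

Solution:

████████████████████████
█  B   ███████ ███████ █
█   ↖  ███████ ███████ █
█    ↖█████████  █████ █
█    ↑█████████ ████████
█    ↑██████████████████
█     ↖ ████████████████
█  ████↖███████████ ██ █
█  ████↑█████████ █ ██ █
█   █  ↑█ ██ ███       █
█   █ █↑█     █↙←←←←←←A█
█     █ ↖←←←←←←        █
████████████████████████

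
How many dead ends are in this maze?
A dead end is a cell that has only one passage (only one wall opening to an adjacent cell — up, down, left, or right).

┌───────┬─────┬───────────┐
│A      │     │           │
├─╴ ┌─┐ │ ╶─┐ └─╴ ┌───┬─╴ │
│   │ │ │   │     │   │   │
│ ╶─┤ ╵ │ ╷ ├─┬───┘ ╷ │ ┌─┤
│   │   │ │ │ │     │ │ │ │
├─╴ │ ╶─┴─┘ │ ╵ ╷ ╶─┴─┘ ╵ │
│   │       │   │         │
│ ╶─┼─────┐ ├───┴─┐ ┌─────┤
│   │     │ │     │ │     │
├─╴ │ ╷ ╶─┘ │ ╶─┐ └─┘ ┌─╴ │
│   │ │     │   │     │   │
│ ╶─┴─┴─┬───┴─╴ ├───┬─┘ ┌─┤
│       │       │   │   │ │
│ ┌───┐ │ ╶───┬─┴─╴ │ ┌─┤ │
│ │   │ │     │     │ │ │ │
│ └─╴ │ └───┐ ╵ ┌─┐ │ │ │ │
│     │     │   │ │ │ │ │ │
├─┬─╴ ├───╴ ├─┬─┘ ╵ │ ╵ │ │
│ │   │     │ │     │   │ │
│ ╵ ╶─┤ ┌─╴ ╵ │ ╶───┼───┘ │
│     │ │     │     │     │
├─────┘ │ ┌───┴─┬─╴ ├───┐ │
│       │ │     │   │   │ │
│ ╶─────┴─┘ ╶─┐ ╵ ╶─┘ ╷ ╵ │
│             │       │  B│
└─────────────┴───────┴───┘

Checking each cell for number of passages:

Dead ends found at positions:
  (0, 0)
  (0, 7)
  (1, 2)
  (2, 4)
  (2, 6)
  (2, 10)
  (2, 12)
  (4, 4)
  (4, 9)
  (5, 2)
  (6, 8)
  (6, 12)
  (7, 1)
  (7, 11)
  (8, 8)
  (9, 0)
  (9, 6)
  (10, 2)
  (10, 10)
  (11, 4)
  (12, 6)
Total dead ends: 21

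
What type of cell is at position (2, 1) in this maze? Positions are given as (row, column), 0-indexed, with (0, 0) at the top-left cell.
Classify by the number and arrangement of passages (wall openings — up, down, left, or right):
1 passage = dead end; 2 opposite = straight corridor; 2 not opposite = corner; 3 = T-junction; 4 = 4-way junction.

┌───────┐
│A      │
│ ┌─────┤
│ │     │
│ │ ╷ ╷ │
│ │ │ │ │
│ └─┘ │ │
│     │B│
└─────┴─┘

Checking cell at (2, 1):
Number of passages: 1
Cell type: dead end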